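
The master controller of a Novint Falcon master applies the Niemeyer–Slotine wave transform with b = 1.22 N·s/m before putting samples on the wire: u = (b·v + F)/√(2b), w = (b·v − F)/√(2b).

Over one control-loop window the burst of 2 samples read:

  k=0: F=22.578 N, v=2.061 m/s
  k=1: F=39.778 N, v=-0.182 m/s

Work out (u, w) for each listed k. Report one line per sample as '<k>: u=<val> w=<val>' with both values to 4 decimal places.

0: u=16.0638 w=-12.8444
1: u=25.3231 w=-25.6074

k=0: b·v=1.22×2.061=2.5144; √(2b)=1.5620; u=(2.5144+22.578)/1.5620=16.0638, w=(2.5144−22.578)/1.5620=-12.8444
k=1: b·v=1.22×(-0.182)=-0.2220; √(2b)=1.5620; u=(-0.2220+39.778)/1.5620=25.3231, w=(-0.2220−39.778)/1.5620=-25.6074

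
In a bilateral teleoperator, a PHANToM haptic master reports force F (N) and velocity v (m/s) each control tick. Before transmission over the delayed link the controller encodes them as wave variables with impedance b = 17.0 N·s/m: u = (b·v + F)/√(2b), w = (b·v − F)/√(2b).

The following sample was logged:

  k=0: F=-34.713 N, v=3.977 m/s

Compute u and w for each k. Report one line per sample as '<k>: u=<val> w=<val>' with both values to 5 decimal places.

k=0: b·v=17.0×3.977=67.60900; √(2b)=5.83095; u=(67.60900+(-34.713))/5.83095=5.64162, w=(67.60900−(-34.713))/5.83095=17.54808

0: u=5.64162 w=17.54808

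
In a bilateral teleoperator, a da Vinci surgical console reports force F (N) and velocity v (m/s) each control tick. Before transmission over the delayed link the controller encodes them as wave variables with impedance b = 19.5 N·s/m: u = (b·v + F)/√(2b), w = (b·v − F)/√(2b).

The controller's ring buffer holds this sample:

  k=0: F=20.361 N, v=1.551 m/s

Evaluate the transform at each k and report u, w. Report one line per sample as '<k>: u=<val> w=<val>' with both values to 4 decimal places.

0: u=8.1034 w=1.5826

k=0: b·v=19.5×1.551=30.2445; √(2b)=6.2450; u=(30.2445+20.361)/6.2450=8.1034, w=(30.2445−20.361)/6.2450=1.5826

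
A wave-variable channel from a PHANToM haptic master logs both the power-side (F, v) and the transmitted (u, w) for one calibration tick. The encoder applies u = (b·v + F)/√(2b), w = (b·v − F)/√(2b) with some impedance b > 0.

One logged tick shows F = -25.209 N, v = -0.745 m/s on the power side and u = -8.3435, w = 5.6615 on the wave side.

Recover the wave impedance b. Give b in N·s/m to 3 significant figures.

b = 6.48 N·s/m

u + w = -2.682000;  u + w = √(2b)·v, so √(2b) = -2.682000/(-0.745) = 3.600000.
b = (√(2b))²/2 = 12.960000/2 = 6.480000.
(Check via u − w = 2F/√(2b): u − w = -14.005000, 2F/√(2b) = -14.005000.)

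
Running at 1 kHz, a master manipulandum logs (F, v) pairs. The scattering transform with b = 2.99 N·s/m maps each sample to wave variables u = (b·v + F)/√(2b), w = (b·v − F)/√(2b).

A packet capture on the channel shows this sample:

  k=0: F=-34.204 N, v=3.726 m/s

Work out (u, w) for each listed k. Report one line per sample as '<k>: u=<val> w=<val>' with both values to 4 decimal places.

k=0: b·v=2.99×3.726=11.1407; √(2b)=2.4454; u=(11.1407+(-34.204))/2.4454=-9.4313, w=(11.1407−(-34.204))/2.4454=18.5428

0: u=-9.4313 w=18.5428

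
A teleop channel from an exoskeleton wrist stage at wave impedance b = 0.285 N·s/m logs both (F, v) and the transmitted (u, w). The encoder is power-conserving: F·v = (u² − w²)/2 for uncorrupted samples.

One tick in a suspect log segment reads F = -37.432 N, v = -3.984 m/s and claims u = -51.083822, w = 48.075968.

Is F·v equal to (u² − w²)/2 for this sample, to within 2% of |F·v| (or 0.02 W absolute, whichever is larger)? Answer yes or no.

yes

F·v = (-37.432)×(-3.984) = 149.129088 W.
(u² − w²)/2 = (2609.556870 − 2311.298699)/2 = 149.129085 W.
|Δ| = 0.000003;  2% of max(1, |F·v|) = 2.982582.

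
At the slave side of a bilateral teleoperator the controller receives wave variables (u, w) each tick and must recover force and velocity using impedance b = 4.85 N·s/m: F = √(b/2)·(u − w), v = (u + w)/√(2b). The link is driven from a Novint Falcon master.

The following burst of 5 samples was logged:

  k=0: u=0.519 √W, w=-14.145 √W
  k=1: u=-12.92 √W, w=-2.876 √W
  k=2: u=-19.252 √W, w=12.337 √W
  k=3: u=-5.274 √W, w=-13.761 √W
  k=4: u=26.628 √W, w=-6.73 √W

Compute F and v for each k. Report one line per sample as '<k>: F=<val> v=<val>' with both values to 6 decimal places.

k=0: u−w=14.664000, u+w=-13.626000; √(b/2)=1.557241, √(2b)=3.114482; F=1.557241×14.664=22.835384, v=-13.626000/3.114482=-4.375045
k=1: u−w=-10.044000, u+w=-15.796000; √(b/2)=1.557241, √(2b)=3.114482; F=1.557241×(-10.044)=-15.640930, v=-15.796000/3.114482=-5.071790
k=2: u−w=-31.589000, u+w=-6.915000; √(b/2)=1.557241, √(2b)=3.114482; F=1.557241×(-31.589)=-49.191691, v=-6.915000/3.114482=-2.220273
k=3: u−w=8.487000, u+w=-19.035000; √(b/2)=1.557241, √(2b)=3.114482; F=1.557241×8.487=13.216306, v=-19.035000/3.114482=-6.111770
k=4: u−w=33.358000, u+w=19.898000; √(b/2)=1.557241, √(2b)=3.114482; F=1.557241×33.358=51.946450, v=19.898000/3.114482=6.388863

0: F=22.835384 v=-4.375045
1: F=-15.640930 v=-5.071790
2: F=-49.191691 v=-2.220273
3: F=13.216306 v=-6.111770
4: F=51.946450 v=6.388863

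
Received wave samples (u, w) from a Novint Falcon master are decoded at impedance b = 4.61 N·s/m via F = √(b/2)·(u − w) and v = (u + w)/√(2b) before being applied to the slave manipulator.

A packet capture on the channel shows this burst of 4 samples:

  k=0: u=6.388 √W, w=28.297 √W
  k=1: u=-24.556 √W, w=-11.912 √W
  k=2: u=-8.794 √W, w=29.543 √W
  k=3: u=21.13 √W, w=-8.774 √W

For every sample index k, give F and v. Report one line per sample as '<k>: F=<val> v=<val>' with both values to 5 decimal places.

0: F=-33.26274 v=11.42290
1: F=-19.19641 v=-12.01010
2: F=-58.20410 v=6.83332
3: F=45.40093 v=4.06923

k=0: u−w=-21.90900, u+w=34.68500; √(b/2)=1.51822, √(2b)=3.03645; F=1.51822×(-21.909)=-33.26274, v=34.68500/3.03645=11.42290
k=1: u−w=-12.64400, u+w=-36.46800; √(b/2)=1.51822, √(2b)=3.03645; F=1.51822×(-12.644)=-19.19641, v=-36.46800/3.03645=-12.01010
k=2: u−w=-38.33700, u+w=20.74900; √(b/2)=1.51822, √(2b)=3.03645; F=1.51822×(-38.337)=-58.20410, v=20.74900/3.03645=6.83332
k=3: u−w=29.90400, u+w=12.35600; √(b/2)=1.51822, √(2b)=3.03645; F=1.51822×29.904=45.40093, v=12.35600/3.03645=4.06923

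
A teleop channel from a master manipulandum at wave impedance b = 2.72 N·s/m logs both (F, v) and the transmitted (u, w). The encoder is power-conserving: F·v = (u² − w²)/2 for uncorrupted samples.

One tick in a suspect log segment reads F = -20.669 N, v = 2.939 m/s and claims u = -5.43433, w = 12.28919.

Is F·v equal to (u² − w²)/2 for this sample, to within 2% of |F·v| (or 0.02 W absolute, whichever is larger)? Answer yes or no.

F·v = (-20.669)×2.939 = -60.7462 W.
(u² − w²)/2 = (29.5319 − 151.0242)/2 = -60.7461 W.
|Δ| = 0.0001;  2% of max(1, |F·v|) = 1.2149.

yes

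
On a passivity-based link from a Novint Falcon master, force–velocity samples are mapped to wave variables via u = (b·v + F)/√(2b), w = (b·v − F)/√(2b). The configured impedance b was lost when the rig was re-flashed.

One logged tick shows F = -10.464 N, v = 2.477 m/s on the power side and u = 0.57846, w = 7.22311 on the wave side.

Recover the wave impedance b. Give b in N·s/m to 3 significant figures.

u + w = 7.8016;  u + w = √(2b)·v, so √(2b) = 7.8016/2.477 = 3.1496.
b = (√(2b))²/2 = 9.9200/2 = 4.9600.
(Check via u − w = 2F/√(2b): u − w = -6.6447, 2F/√(2b) = -6.6446.)

b = 4.96 N·s/m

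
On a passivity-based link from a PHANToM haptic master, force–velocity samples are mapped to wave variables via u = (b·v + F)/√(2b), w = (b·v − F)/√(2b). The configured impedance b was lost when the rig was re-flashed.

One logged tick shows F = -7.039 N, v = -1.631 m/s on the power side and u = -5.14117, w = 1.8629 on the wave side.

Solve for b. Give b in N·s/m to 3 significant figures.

b = 2.02 N·s/m

u + w = -3.27827;  u + w = √(2b)·v, so √(2b) = -3.27827/(-1.631) = 2.00998.
b = (√(2b))²/2 = 4.04000/2 = 2.02000.
(Check via u − w = 2F/√(2b): u − w = -7.00407, 2F/√(2b) = -7.00407.)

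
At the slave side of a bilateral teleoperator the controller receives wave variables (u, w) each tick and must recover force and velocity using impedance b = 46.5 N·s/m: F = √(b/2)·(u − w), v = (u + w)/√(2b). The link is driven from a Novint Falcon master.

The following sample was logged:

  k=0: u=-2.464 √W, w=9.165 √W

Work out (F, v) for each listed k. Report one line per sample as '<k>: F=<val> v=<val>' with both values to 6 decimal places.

0: F=-56.073007 v=0.694861

k=0: u−w=-11.629000, u+w=6.701000; √(b/2)=4.821825, √(2b)=9.643651; F=4.821825×(-11.629)=-56.073007, v=6.701000/9.643651=0.694861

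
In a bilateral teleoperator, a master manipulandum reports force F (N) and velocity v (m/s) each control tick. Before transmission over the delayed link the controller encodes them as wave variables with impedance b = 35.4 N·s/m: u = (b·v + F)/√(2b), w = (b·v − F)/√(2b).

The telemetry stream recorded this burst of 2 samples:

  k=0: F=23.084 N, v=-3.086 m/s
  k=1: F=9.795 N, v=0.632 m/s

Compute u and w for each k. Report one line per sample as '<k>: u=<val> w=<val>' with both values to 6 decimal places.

0: u=-10.239791 w=-15.726658
1: u=3.823004 w=1.494817

k=0: b·v=35.4×(-3.086)=-109.244400; √(2b)=8.414274; u=(-109.244400+23.084)/8.414274=-10.239791, w=(-109.244400−23.084)/8.414274=-15.726658
k=1: b·v=35.4×0.632=22.372800; √(2b)=8.414274; u=(22.372800+9.795)/8.414274=3.823004, w=(22.372800−9.795)/8.414274=1.494817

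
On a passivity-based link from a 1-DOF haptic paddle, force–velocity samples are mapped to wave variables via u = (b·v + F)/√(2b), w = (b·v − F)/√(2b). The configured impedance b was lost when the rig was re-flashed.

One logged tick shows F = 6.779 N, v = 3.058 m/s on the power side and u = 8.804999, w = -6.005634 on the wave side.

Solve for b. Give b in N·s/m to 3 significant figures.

u + w = 2.799365;  u + w = √(2b)·v, so √(2b) = 2.799365/3.058 = 0.915423.
b = (√(2b))²/2 = 0.838000/2 = 0.419000.
(Check via u − w = 2F/√(2b): u − w = 14.810633, 2F/√(2b) = 14.810632.)

b = 0.419 N·s/m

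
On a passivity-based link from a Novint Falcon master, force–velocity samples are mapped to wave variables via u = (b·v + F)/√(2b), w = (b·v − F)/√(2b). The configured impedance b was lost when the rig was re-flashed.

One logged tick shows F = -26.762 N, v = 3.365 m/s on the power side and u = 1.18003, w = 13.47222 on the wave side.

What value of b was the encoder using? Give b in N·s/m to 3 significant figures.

u + w = 14.65225;  u + w = √(2b)·v, so √(2b) = 14.65225/3.365 = 4.35431.
b = (√(2b))²/2 = 18.96001/2 = 9.48000.
(Check via u − w = 2F/√(2b): u − w = -12.29219, 2F/√(2b) = -12.29219.)

b = 9.48 N·s/m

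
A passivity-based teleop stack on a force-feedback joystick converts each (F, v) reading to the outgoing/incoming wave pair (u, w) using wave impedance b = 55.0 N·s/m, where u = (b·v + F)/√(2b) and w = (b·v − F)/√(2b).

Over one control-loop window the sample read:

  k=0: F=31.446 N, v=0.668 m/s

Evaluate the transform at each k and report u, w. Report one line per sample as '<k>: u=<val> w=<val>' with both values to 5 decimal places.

0: u=6.50128 w=0.50476

k=0: b·v=55.0×0.668=36.74000; √(2b)=10.48809; u=(36.74000+31.446)/10.48809=6.50128, w=(36.74000−31.446)/10.48809=0.50476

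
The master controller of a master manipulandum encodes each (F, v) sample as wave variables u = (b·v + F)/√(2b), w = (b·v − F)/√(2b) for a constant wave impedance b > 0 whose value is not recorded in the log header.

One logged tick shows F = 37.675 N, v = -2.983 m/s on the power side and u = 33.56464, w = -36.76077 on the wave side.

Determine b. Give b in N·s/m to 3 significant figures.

b = 0.574 N·s/m

u + w = -3.19613;  u + w = √(2b)·v, so √(2b) = -3.19613/(-2.983) = 1.07145.
b = (√(2b))²/2 = 1.14800/2 = 0.57400.
(Check via u − w = 2F/√(2b): u − w = 70.32541, 2F/√(2b) = 70.32538.)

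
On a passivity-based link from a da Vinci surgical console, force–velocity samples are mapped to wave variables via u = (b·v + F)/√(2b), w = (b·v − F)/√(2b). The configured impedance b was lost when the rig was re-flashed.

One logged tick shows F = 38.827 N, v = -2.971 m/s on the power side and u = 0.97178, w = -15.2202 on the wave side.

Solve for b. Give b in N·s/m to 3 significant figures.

u + w = -14.24842;  u + w = √(2b)·v, so √(2b) = -14.24842/(-2.971) = 4.79583.
b = (√(2b))²/2 = 23.00001/2 = 11.50001.
(Check via u − w = 2F/√(2b): u − w = 16.19198, 2F/√(2b) = 16.19197.)

b = 11.5 N·s/m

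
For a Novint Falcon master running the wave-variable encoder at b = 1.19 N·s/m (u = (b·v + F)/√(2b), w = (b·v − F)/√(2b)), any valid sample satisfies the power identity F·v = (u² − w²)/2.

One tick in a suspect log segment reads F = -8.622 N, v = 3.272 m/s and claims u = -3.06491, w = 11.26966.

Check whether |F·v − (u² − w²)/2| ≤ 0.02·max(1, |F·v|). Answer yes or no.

no

F·v = (-8.622)×3.272 = -28.2112 W.
(u² − w²)/2 = (9.3937 − 127.0052)/2 = -58.8058 W.
|Δ| = 30.5946;  2% of max(1, |F·v|) = 0.5642.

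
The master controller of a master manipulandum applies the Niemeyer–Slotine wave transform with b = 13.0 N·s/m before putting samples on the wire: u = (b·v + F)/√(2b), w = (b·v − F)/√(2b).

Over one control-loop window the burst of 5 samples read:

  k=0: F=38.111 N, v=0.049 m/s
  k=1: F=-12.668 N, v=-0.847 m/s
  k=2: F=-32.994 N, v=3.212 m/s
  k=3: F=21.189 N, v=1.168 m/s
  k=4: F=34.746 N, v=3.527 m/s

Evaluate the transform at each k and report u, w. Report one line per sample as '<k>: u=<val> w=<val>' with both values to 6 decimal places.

k=0: b·v=13.0×0.049=0.637000; √(2b)=5.099020; u=(0.637000+38.111)/5.099020=7.599108, w=(0.637000−38.111)/5.099020=-7.349256
k=1: b·v=13.0×(-0.847)=-11.011000; √(2b)=5.099020; u=(-11.011000+(-12.668))/5.099020=-4.643834, w=(-11.011000−(-12.668))/5.099020=0.324964
k=2: b·v=13.0×3.212=41.756000; √(2b)=5.099020; u=(41.756000+(-32.994))/5.099020=1.718370, w=(41.756000−(-32.994))/5.099020=14.659681
k=3: b·v=13.0×1.168=15.184000; √(2b)=5.099020; u=(15.184000+21.189)/5.099020=7.133332, w=(15.184000−21.189)/5.099020=-1.177677
k=4: b·v=13.0×3.527=45.851000; √(2b)=5.099020; u=(45.851000+34.746)/5.099020=15.806372, w=(45.851000−34.746)/5.099020=2.177870

0: u=7.599108 w=-7.349256
1: u=-4.643834 w=0.324964
2: u=1.718370 w=14.659681
3: u=7.133332 w=-1.177677
4: u=15.806372 w=2.177870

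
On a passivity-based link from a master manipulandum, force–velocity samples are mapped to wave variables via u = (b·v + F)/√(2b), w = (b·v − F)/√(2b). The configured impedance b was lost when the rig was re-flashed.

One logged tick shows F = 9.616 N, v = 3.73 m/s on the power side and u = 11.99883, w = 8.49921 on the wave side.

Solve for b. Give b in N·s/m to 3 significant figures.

b = 15.1 N·s/m

u + w = 20.49804;  u + w = √(2b)·v, so √(2b) = 20.49804/3.73 = 5.49545.
b = (√(2b))²/2 = 30.20000/2 = 15.10000.
(Check via u − w = 2F/√(2b): u − w = 3.49962, 2F/√(2b) = 3.49962.)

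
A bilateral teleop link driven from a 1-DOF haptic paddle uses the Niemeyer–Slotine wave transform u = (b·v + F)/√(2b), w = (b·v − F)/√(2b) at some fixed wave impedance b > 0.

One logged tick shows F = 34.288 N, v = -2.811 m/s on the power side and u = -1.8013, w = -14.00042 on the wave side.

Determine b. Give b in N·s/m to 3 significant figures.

u + w = -15.80172;  u + w = √(2b)·v, so √(2b) = -15.80172/(-2.811) = 5.62139.
b = (√(2b))²/2 = 31.60000/2 = 15.80000.
(Check via u − w = 2F/√(2b): u − w = 12.19912, 2F/√(2b) = 12.19912.)

b = 15.8 N·s/m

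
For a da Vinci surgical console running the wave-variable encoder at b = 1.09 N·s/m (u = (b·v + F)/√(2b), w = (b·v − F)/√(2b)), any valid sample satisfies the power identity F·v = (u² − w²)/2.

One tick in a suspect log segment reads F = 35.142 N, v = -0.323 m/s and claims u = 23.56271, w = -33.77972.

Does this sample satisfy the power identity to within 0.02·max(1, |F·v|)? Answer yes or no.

no

F·v = 35.142×(-0.323) = -11.3509 W.
(u² − w²)/2 = (555.2013 − 1141.0695)/2 = -292.9341 W.
|Δ| = 281.5832;  2% of max(1, |F·v|) = 0.2270.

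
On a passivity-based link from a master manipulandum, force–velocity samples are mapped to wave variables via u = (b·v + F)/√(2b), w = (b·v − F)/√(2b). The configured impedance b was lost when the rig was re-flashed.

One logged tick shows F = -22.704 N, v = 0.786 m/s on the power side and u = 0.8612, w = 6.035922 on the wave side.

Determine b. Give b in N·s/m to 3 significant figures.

u + w = 6.897122;  u + w = √(2b)·v, so √(2b) = 6.897122/0.786 = 8.774964.
b = (√(2b))²/2 = 77.000000/2 = 38.500000.
(Check via u − w = 2F/√(2b): u − w = -5.174722, 2F/√(2b) = -5.174722.)

b = 38.5 N·s/m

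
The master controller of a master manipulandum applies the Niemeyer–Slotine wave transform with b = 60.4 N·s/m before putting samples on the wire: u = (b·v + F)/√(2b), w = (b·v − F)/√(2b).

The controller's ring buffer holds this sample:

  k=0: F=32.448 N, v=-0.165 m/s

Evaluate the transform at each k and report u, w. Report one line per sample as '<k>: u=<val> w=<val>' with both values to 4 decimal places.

k=0: b·v=60.4×(-0.165)=-9.9660; √(2b)=10.9909; u=(-9.9660+32.448)/10.9909=2.0455, w=(-9.9660−32.448)/10.9909=-3.8590

0: u=2.0455 w=-3.8590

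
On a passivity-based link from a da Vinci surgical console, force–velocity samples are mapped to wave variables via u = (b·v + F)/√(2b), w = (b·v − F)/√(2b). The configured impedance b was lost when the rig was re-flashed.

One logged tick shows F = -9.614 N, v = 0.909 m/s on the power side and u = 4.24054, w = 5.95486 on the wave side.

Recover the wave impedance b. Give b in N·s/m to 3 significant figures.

b = 62.9 N·s/m

u + w = 10.1954;  u + w = √(2b)·v, so √(2b) = 10.1954/0.909 = 11.2161.
b = (√(2b))²/2 = 125.8000/2 = 62.9000.
(Check via u − w = 2F/√(2b): u − w = -1.7143, 2F/√(2b) = -1.7143.)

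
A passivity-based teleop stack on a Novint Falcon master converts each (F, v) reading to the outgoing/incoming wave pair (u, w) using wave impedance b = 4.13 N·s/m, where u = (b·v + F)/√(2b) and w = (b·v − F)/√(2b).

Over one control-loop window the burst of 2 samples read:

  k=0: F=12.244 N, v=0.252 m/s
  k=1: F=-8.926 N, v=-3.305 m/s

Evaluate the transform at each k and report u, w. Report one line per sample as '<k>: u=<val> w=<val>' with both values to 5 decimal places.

0: u=4.62236 w=-3.89811
1: u=-7.85507 w=-1.64357

k=0: b·v=4.13×0.252=1.04076; √(2b)=2.87402; u=(1.04076+12.244)/2.87402=4.62236, w=(1.04076−12.244)/2.87402=-3.89811
k=1: b·v=4.13×(-3.305)=-13.64965; √(2b)=2.87402; u=(-13.64965+(-8.926))/2.87402=-7.85507, w=(-13.64965−(-8.926))/2.87402=-1.64357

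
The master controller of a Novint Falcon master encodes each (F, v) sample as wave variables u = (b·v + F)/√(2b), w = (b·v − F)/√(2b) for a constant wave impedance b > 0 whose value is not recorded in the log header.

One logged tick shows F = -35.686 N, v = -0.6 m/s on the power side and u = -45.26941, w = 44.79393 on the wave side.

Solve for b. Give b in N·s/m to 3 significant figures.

b = 0.314 N·s/m

u + w = -0.4755;  u + w = √(2b)·v, so √(2b) = -0.4755/(-0.6) = 0.7925.
b = (√(2b))²/2 = 0.6280/2 = 0.3140.
(Check via u − w = 2F/√(2b): u − w = -90.0633, 2F/√(2b) = -90.0631.)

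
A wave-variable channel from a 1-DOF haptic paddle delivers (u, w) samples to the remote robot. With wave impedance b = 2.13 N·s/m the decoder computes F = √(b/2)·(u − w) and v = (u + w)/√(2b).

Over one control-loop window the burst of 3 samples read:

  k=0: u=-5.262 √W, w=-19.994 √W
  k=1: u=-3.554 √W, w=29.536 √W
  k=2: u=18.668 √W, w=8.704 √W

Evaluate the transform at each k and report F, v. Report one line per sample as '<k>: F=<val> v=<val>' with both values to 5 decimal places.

0: F=15.20325 v=-12.23657
1: F=-34.14850 v=12.58832
2: F=10.28273 v=13.26178

k=0: u−w=14.73200, u+w=-25.25600; √(b/2)=1.03199, √(2b)=2.06398; F=1.03199×14.732=15.20325, v=-25.25600/2.06398=-12.23657
k=1: u−w=-33.09000, u+w=25.98200; √(b/2)=1.03199, √(2b)=2.06398; F=1.03199×(-33.09)=-34.14850, v=25.98200/2.06398=12.58832
k=2: u−w=9.96400, u+w=27.37200; √(b/2)=1.03199, √(2b)=2.06398; F=1.03199×9.964=10.28273, v=27.37200/2.06398=13.26178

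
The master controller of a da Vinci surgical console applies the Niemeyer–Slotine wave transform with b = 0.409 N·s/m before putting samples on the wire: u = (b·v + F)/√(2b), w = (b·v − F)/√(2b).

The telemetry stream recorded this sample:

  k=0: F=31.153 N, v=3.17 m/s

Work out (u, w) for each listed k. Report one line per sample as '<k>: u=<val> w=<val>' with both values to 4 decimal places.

k=0: b·v=0.409×3.17=1.2965; √(2b)=0.9044; u=(1.2965+31.153)/0.9044=35.8783, w=(1.2965−31.153)/0.9044=-33.0112

0: u=35.8783 w=-33.0112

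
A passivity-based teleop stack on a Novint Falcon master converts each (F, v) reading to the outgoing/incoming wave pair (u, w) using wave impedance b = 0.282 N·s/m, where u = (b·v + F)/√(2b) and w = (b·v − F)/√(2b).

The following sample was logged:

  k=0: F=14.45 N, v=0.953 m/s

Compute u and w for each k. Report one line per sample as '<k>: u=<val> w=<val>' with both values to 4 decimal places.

k=0: b·v=0.282×0.953=0.2687; √(2b)=0.7510; u=(0.2687+14.45)/0.7510=19.5989, w=(0.2687−14.45)/0.7510=-18.8832

0: u=19.5989 w=-18.8832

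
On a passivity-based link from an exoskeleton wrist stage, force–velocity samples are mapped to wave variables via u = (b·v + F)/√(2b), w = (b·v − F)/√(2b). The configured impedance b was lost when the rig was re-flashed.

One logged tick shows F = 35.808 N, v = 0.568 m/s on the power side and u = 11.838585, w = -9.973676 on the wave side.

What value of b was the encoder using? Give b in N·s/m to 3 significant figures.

b = 5.39 N·s/m

u + w = 1.864909;  u + w = √(2b)·v, so √(2b) = 1.864909/0.568 = 3.283290.
b = (√(2b))²/2 = 10.779996/2 = 5.389998.
(Check via u − w = 2F/√(2b): u − w = 21.812261, 2F/√(2b) = 21.812264.)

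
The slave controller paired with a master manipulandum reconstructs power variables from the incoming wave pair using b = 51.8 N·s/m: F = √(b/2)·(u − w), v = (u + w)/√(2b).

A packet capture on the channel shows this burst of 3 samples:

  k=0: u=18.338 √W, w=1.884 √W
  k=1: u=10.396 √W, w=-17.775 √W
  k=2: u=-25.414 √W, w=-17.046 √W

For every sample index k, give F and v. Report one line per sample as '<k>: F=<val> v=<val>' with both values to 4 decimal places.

k=0: u−w=16.4540, u+w=20.2220; √(b/2)=5.0892, √(2b)=10.1784; F=5.0892×16.454=83.7378, v=20.2220/10.1784=1.9868
k=1: u−w=28.1710, u+w=-7.3790; √(b/2)=5.0892, √(2b)=10.1784; F=5.0892×28.171=143.3680, v=-7.3790/10.1784=-0.7250
k=2: u−w=-8.3680, u+w=-42.4600; √(b/2)=5.0892, √(2b)=10.1784; F=5.0892×(-8.368)=-42.5865, v=-42.4600/10.1784=-4.1716

0: F=83.7378 v=1.9868
1: F=143.3680 v=-0.7250
2: F=-42.5865 v=-4.1716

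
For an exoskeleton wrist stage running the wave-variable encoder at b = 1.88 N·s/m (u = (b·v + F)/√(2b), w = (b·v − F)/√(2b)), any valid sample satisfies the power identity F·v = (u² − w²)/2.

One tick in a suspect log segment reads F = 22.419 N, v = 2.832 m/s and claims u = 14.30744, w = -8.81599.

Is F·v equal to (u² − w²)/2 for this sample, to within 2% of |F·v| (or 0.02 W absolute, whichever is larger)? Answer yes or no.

yes

F·v = 22.419×2.832 = 63.4906 W.
(u² − w²)/2 = (204.7028 − 77.7217)/2 = 63.4906 W.
|Δ| = 0.0000;  2% of max(1, |F·v|) = 1.2698.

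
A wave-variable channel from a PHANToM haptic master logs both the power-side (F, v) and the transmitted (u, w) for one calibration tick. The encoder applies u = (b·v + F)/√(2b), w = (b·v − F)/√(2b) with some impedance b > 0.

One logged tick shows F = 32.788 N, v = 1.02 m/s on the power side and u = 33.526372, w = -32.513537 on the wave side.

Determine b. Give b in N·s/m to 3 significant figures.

u + w = 1.012835;  u + w = √(2b)·v, so √(2b) = 1.012835/1.02 = 0.992975.
b = (√(2b))²/2 = 0.986000/2 = 0.493000.
(Check via u − w = 2F/√(2b): u − w = 66.039909, 2F/√(2b) = 66.039898.)

b = 0.493 N·s/m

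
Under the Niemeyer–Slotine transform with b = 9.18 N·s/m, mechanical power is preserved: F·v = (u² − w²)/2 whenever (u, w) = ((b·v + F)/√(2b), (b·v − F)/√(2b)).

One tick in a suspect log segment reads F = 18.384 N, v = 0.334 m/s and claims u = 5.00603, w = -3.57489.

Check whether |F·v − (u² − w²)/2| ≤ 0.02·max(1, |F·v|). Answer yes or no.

F·v = 18.384×0.334 = 6.14026 W.
(u² − w²)/2 = (25.06034 − 12.77984)/2 = 6.14025 W.
|Δ| = 0.00001;  2% of max(1, |F·v|) = 0.12281.

yes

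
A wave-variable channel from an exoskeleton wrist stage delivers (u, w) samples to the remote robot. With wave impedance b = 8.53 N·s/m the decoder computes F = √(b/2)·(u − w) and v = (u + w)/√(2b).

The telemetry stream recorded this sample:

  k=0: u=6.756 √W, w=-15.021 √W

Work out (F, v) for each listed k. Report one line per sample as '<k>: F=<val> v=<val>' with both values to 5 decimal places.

k=0: u−w=21.77700, u+w=-8.26500; √(b/2)=2.06519, √(2b)=4.13038; F=2.06519×21.777=44.97359, v=-8.26500/4.13038=-2.00103

0: F=44.97359 v=-2.00103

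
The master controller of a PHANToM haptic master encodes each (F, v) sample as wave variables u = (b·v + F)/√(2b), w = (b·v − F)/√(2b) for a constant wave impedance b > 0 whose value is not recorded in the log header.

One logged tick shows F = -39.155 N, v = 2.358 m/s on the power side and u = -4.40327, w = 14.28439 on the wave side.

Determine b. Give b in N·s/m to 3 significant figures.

b = 8.78 N·s/m

u + w = 9.88112;  u + w = √(2b)·v, so √(2b) = 9.88112/2.358 = 4.19047.
b = (√(2b))²/2 = 17.56001/2 = 8.78000.
(Check via u − w = 2F/√(2b): u − w = -18.68766, 2F/√(2b) = -18.68766.)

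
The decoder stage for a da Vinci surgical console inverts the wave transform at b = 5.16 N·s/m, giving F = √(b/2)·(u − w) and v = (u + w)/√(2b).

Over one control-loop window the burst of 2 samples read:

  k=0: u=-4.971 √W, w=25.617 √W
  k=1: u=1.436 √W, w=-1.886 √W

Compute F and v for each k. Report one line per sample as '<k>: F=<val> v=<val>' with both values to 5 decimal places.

0: F=-49.13160 v=6.42682
1: F=5.33592 v=-0.14008

k=0: u−w=-30.58800, u+w=20.64600; √(b/2)=1.60624, √(2b)=3.21248; F=1.60624×(-30.588)=-49.13160, v=20.64600/3.21248=6.42682
k=1: u−w=3.32200, u+w=-0.45000; √(b/2)=1.60624, √(2b)=3.21248; F=1.60624×3.322=5.33592, v=-0.45000/3.21248=-0.14008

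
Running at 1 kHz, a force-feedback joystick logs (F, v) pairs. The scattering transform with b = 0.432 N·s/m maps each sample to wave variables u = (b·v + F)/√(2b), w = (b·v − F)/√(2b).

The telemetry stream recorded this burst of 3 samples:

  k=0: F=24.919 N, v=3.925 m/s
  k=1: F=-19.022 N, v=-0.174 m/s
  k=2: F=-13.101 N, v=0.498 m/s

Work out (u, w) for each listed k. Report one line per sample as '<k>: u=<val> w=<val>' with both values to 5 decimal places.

0: u=28.63275 w=-24.98440
1: u=-20.54528 w=20.38355
2: u=-13.86298 w=14.32588

k=0: b·v=0.432×3.925=1.69560; √(2b)=0.92952; u=(1.69560+24.919)/0.92952=28.63275, w=(1.69560−24.919)/0.92952=-24.98440
k=1: b·v=0.432×(-0.174)=-0.07517; √(2b)=0.92952; u=(-0.07517+(-19.022))/0.92952=-20.54528, w=(-0.07517−(-19.022))/0.92952=20.38355
k=2: b·v=0.432×0.498=0.21514; √(2b)=0.92952; u=(0.21514+(-13.101))/0.92952=-13.86298, w=(0.21514−(-13.101))/0.92952=14.32588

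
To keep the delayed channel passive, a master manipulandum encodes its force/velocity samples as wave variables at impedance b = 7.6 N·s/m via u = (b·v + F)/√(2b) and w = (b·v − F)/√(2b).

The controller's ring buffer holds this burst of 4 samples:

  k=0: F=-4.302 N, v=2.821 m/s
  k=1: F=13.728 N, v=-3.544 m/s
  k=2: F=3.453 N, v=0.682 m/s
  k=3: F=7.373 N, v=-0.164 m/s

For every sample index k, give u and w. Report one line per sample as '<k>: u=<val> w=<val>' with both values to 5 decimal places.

0: u=4.39570 w=6.60258
1: u=-3.38737 w=-10.42969
2: u=2.21514 w=0.44379
3: u=1.57144 w=-2.21083

k=0: b·v=7.6×2.821=21.43960; √(2b)=3.89872; u=(21.43960+(-4.302))/3.89872=4.39570, w=(21.43960−(-4.302))/3.89872=6.60258
k=1: b·v=7.6×(-3.544)=-26.93440; √(2b)=3.89872; u=(-26.93440+13.728)/3.89872=-3.38737, w=(-26.93440−13.728)/3.89872=-10.42969
k=2: b·v=7.6×0.682=5.18320; √(2b)=3.89872; u=(5.18320+3.453)/3.89872=2.21514, w=(5.18320−3.453)/3.89872=0.44379
k=3: b·v=7.6×(-0.164)=-1.24640; √(2b)=3.89872; u=(-1.24640+7.373)/3.89872=1.57144, w=(-1.24640−7.373)/3.89872=-2.21083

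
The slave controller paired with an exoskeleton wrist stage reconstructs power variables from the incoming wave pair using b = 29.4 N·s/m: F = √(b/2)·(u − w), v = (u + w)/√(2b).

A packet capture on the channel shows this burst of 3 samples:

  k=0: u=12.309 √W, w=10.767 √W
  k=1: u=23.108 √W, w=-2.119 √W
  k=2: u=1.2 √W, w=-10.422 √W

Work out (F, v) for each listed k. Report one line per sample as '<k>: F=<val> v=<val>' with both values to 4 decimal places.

k=0: u−w=1.5420, u+w=23.0760; √(b/2)=3.8341, √(2b)=7.6681; F=3.8341×1.542=5.9121, v=23.0760/7.6681=3.0093
k=1: u−w=25.2270, u+w=20.9890; √(b/2)=3.8341, √(2b)=7.6681; F=3.8341×25.227=96.7218, v=20.9890/7.6681=2.7372
k=2: u−w=11.6220, u+w=-9.2220; √(b/2)=3.8341, √(2b)=7.6681; F=3.8341×11.622=44.5594, v=-9.2220/7.6681=-1.2026

0: F=5.9121 v=3.0093
1: F=96.7218 v=2.7372
2: F=44.5594 v=-1.2026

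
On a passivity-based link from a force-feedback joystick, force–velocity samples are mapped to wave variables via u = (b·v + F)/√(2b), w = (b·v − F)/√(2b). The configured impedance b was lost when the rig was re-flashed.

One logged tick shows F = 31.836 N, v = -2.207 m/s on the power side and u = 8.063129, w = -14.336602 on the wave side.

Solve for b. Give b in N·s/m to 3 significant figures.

u + w = -6.273473;  u + w = √(2b)·v, so √(2b) = -6.273473/(-2.207) = 2.842534.
b = (√(2b))²/2 = 8.080001/2 = 4.040000.
(Check via u − w = 2F/√(2b): u − w = 22.399731, 2F/√(2b) = 22.399730.)

b = 4.04 N·s/m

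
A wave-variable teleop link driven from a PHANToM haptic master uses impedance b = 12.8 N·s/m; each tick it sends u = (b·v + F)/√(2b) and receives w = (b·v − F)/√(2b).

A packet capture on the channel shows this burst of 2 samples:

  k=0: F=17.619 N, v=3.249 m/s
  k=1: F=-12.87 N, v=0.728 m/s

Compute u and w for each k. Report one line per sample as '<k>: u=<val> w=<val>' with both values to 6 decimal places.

k=0: b·v=12.8×3.249=41.587200; √(2b)=5.059644; u=(41.587200+17.619)/5.059644=11.701653, w=(41.587200−17.619)/5.059644=4.737131
k=1: b·v=12.8×0.728=9.318400; √(2b)=5.059644; u=(9.318400+(-12.87))/5.059644=-0.701947, w=(9.318400−(-12.87))/5.059644=4.385368

0: u=11.701653 w=4.737131
1: u=-0.701947 w=4.385368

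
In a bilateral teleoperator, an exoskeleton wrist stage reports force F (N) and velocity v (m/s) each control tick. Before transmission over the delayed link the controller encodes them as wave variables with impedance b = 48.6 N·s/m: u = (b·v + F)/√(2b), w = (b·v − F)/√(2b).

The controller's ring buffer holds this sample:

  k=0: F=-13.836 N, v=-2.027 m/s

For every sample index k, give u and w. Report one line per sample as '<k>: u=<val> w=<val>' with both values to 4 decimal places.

k=0: b·v=48.6×(-2.027)=-98.5122; √(2b)=9.8590; u=(-98.5122+(-13.836))/9.8590=-11.3955, w=(-98.5122−(-13.836))/9.8590=-8.5887

0: u=-11.3955 w=-8.5887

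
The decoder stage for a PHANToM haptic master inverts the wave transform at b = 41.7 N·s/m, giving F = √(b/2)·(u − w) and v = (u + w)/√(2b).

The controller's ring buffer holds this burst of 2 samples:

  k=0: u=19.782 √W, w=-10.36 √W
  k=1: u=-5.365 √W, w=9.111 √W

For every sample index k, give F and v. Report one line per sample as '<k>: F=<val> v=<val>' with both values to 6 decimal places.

0: F=137.633798 v=1.031716
1: F=-66.100022 v=0.410190

k=0: u−w=30.142000, u+w=9.422000; √(b/2)=4.566180, √(2b)=9.132360; F=4.566180×30.142=137.633798, v=9.422000/9.132360=1.031716
k=1: u−w=-14.476000, u+w=3.746000; √(b/2)=4.566180, √(2b)=9.132360; F=4.566180×(-14.476)=-66.100022, v=3.746000/9.132360=0.410190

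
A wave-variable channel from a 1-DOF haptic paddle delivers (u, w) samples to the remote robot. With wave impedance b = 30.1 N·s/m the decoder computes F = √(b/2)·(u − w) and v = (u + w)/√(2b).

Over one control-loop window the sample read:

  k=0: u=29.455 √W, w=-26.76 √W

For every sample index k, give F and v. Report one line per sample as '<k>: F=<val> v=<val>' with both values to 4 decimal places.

0: F=218.0823 v=0.3473

k=0: u−w=56.2150, u+w=2.6950; √(b/2)=3.8794, √(2b)=7.7589; F=3.8794×56.215=218.0823, v=2.6950/7.7589=0.3473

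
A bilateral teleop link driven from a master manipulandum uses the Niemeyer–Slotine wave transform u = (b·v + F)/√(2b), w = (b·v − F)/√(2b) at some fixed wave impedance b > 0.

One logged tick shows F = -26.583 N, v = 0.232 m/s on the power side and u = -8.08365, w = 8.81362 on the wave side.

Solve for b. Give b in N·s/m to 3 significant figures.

u + w = 0.72997;  u + w = √(2b)·v, so √(2b) = 0.72997/0.232 = 3.14642.
b = (√(2b))²/2 = 9.89997/2 = 4.94999.
(Check via u − w = 2F/√(2b): u − w = -16.89727, 2F/√(2b) = -16.89729.)

b = 4.95 N·s/m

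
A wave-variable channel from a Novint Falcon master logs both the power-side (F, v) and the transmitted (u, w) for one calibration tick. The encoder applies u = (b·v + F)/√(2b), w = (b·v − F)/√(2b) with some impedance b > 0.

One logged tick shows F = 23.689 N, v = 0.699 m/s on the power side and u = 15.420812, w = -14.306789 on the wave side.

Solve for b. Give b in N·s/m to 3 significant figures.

b = 1.27 N·s/m

u + w = 1.114023;  u + w = √(2b)·v, so √(2b) = 1.114023/0.699 = 1.593738.
b = (√(2b))²/2 = 2.540001/2 = 1.270001.
(Check via u − w = 2F/√(2b): u − w = 29.727601, 2F/√(2b) = 29.727593.)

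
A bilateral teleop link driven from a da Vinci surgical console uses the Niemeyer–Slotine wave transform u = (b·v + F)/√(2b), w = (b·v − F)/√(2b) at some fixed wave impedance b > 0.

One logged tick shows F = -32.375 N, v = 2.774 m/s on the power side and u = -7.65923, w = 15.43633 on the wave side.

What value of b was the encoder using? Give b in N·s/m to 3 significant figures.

b = 3.93 N·s/m

u + w = 7.77710;  u + w = √(2b)·v, so √(2b) = 7.77710/2.774 = 2.80357.
b = (√(2b))²/2 = 7.86000/2 = 3.93000.
(Check via u − w = 2F/√(2b): u − w = -23.09556, 2F/√(2b) = -23.09556.)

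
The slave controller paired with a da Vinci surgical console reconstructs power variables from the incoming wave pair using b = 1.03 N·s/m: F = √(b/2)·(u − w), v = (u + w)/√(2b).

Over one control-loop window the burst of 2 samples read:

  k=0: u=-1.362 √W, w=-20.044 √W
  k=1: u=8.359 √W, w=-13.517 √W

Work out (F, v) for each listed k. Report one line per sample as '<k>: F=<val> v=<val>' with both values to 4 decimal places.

k=0: u−w=18.6820, u+w=-21.4060; √(b/2)=0.7176, √(2b)=1.4353; F=0.7176×18.682=13.4069, v=-21.4060/1.4353=-14.9143
k=1: u−w=21.8760, u+w=-5.1580; √(b/2)=0.7176, √(2b)=1.4353; F=0.7176×21.876=15.6990, v=-5.1580/1.4353=-3.5937

0: F=13.4069 v=-14.9143
1: F=15.6990 v=-3.5937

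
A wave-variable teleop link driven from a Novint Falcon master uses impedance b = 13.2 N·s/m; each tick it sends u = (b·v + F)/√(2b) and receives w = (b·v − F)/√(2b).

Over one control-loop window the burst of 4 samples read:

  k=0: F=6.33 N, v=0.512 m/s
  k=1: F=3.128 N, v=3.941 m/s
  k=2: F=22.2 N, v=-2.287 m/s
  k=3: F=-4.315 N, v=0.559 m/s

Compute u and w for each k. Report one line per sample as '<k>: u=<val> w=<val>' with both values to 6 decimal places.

k=0: b·v=13.2×0.512=6.758400; √(2b)=5.138093; u=(6.758400+6.33)/5.138093=2.547326, w=(6.758400−6.33)/5.138093=0.083377
k=1: b·v=13.2×3.941=52.021200; √(2b)=5.138093; u=(52.021200+3.128)/5.138093=10.733398, w=(52.021200−3.128)/5.138093=9.515826
k=2: b·v=13.2×(-2.287)=-30.188400; √(2b)=5.138093; u=(-30.188400+22.2)/5.138093=-1.554740, w=(-30.188400−22.2)/5.138093=-10.196079
k=3: b·v=13.2×0.559=7.378800; √(2b)=5.138093; u=(7.378800+(-4.315))/5.138093=0.596291, w=(7.378800−(-4.315))/5.138093=2.275903

0: u=2.547326 w=0.083377
1: u=10.733398 w=9.515826
2: u=-1.554740 w=-10.196079
3: u=0.596291 w=2.275903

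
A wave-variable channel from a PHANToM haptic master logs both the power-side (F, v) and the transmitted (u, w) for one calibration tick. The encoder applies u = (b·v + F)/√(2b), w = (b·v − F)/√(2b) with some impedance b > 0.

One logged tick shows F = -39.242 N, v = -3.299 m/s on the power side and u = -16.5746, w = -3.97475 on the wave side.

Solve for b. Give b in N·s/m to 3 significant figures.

u + w = -20.5494;  u + w = √(2b)·v, so √(2b) = -20.5494/(-3.299) = 6.2290.
b = (√(2b))²/2 = 38.8000/2 = 19.4000.
(Check via u − w = 2F/√(2b): u − w = -12.5998, 2F/√(2b) = -12.5998.)

b = 19.4 N·s/m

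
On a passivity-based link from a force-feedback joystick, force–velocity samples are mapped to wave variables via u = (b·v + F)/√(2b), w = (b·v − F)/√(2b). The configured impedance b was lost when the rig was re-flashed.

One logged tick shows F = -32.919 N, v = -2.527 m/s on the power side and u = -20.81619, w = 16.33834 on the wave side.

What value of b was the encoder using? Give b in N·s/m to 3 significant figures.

u + w = -4.4779;  u + w = √(2b)·v, so √(2b) = -4.4779/(-2.527) = 1.7720.
b = (√(2b))²/2 = 3.1400/2 = 1.5700.
(Check via u − w = 2F/√(2b): u − w = -37.1545, 2F/√(2b) = -37.1546.)

b = 1.57 N·s/m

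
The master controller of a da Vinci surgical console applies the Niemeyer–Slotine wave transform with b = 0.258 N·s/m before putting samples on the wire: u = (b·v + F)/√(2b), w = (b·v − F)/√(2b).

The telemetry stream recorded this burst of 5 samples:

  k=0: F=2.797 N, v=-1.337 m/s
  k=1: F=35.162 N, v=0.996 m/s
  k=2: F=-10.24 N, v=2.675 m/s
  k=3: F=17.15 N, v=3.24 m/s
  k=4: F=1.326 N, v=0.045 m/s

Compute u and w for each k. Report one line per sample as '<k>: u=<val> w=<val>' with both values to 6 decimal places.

k=0: b·v=0.258×(-1.337)=-0.344946; √(2b)=0.718331; u=(-0.344946+2.797)/0.718331=3.413541, w=(-0.344946−2.797)/0.718331=-4.373951
k=1: b·v=0.258×0.996=0.256968; √(2b)=0.718331; u=(0.256968+35.162)/0.718331=49.307281, w=(0.256968−35.162)/0.718331=-48.591823
k=2: b·v=0.258×2.675=0.690150; √(2b)=0.718331; u=(0.690150+(-10.24))/0.718331=-13.294491, w=(0.690150−(-10.24))/0.718331=15.216027
k=3: b·v=0.258×3.24=0.835920; √(2b)=0.718331; u=(0.835920+17.15)/0.718331=25.038471, w=(0.835920−17.15)/0.718331=-22.711077
k=4: b·v=0.258×0.045=0.011610; √(2b)=0.718331; u=(0.011610+1.326)/0.718331=1.862107, w=(0.011610−1.326)/0.718331=-1.829782

0: u=3.413541 w=-4.373951
1: u=49.307281 w=-48.591823
2: u=-13.294491 w=15.216027
3: u=25.038471 w=-22.711077
4: u=1.862107 w=-1.829782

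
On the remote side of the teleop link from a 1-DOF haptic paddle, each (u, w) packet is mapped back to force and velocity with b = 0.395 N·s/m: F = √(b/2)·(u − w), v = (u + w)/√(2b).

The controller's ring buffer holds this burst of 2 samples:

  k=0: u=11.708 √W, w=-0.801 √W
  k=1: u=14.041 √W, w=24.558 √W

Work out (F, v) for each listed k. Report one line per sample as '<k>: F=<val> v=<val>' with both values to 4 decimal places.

0: F=5.5591 v=12.2713
1: F=-4.6739 v=43.4273

k=0: u−w=12.5090, u+w=10.9070; √(b/2)=0.4444, √(2b)=0.8888; F=0.4444×12.509=5.5591, v=10.9070/0.8888=12.2713
k=1: u−w=-10.5170, u+w=38.5990; √(b/2)=0.4444, √(2b)=0.8888; F=0.4444×(-10.517)=-4.6739, v=38.5990/0.8888=43.4273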